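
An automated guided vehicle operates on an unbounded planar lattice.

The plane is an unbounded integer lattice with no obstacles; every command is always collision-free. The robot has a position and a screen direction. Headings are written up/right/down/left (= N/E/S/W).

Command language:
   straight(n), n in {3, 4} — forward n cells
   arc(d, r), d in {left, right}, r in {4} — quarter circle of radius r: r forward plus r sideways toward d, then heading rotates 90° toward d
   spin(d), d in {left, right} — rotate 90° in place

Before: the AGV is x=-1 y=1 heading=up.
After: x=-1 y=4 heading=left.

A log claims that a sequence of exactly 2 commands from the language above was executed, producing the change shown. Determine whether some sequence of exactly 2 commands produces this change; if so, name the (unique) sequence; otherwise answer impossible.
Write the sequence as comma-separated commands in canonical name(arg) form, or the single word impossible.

key: running spin(left) before straight(3) would end elsewhere — order is forced
begin: x=-1 y=1 heading=up
1. straight(3) → x=-1 y=4 heading=up
2. spin(left) → x=-1 y=4 heading=left
no rival 2-sequence matches.

straight(3), spin(left)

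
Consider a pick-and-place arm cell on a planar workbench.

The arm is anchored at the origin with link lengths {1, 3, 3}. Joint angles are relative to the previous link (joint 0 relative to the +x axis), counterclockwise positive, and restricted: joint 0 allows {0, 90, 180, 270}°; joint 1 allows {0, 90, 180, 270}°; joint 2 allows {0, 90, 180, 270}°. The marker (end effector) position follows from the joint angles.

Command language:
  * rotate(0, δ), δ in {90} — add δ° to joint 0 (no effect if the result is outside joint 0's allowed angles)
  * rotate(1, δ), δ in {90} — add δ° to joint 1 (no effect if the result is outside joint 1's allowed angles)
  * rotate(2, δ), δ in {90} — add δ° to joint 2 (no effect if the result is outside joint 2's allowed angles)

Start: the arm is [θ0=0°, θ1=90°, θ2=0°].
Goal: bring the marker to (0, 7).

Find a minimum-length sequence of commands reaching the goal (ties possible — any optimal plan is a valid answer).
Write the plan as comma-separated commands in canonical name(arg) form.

rotate(1, 90), rotate(1, 90), rotate(1, 90), rotate(0, 90)

start: [θ0=0°, θ1=90°, θ2=0°]
step 1 (rotate(1, 90)): [θ0=0°, θ1=180°, θ2=0°]
step 2 (rotate(1, 90)): [θ0=0°, θ1=270°, θ2=0°]
step 3 (rotate(1, 90)): [θ0=0°, θ1=0°, θ2=0°]
step 4 (rotate(0, 90)): [θ0=90°, θ1=0°, θ2=0°]
shorter routes all fall short; 4 is best.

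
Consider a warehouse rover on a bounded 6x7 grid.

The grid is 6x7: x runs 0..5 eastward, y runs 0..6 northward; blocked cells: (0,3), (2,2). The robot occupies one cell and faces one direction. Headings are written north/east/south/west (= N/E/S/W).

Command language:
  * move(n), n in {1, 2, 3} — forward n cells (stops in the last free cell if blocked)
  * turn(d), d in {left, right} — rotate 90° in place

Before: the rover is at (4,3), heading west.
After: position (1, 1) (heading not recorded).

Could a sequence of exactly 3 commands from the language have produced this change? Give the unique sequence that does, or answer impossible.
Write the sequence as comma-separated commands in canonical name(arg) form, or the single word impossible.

move(3), turn(left), move(2)

key: running move(2) before move(3) would end elsewhere — order is forced
t0: at (4,3), heading west
[1] after move(3): at (1,3), heading west
[2] after turn(left): at (1,3), heading south
[3] after move(2): at (1,1), heading south
no rival 3-sequence matches.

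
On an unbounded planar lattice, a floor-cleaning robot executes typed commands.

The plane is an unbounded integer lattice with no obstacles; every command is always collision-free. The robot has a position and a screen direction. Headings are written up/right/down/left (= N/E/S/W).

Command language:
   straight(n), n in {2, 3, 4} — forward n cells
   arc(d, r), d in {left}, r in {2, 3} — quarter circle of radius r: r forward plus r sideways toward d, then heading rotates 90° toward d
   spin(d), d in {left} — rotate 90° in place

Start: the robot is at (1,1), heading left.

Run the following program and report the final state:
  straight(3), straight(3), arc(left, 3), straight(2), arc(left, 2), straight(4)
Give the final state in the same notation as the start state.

from: at (1,1), heading left
[1] after straight(3): at (-2,1), heading left
[2] after straight(3): at (-5,1), heading left
[3] after arc(left, 3): at (-8,-2), heading down
[4] after straight(2): at (-8,-4), heading down
[5] after arc(left, 2): at (-6,-6), heading right
[6] after straight(4): at (-2,-6), heading right

at (-2,-6), heading right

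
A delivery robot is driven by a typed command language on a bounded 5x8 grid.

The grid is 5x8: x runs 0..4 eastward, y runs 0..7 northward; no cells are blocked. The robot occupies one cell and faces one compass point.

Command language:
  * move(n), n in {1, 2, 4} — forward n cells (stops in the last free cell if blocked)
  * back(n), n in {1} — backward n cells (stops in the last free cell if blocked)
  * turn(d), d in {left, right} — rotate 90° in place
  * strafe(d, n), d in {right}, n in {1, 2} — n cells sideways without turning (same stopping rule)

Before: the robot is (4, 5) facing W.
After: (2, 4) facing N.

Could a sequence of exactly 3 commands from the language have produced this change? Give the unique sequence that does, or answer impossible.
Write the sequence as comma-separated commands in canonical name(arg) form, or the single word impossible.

move(2), turn(right), back(1)

key: running back(1) before move(2) would end elsewhere — order is forced
t0: (4, 5) facing W
[1] after move(2): (2, 5) facing W
[2] after turn(right): (2, 5) facing N
[3] after back(1): (2, 4) facing N
uniquely the one of 512 3-step routes that fits.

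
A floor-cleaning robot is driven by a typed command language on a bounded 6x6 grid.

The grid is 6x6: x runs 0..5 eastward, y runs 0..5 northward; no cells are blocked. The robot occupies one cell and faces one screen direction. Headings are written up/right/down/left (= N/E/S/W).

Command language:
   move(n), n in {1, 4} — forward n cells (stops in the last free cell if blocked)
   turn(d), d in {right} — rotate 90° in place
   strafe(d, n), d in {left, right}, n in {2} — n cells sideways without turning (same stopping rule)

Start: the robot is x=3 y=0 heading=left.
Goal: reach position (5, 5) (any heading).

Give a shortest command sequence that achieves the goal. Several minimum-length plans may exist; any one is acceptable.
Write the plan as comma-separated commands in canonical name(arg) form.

strafe(right, 2), turn(right), strafe(right, 2), move(4)

start: x=3 y=0 heading=left
t=1 strafe(right, 2) ⇒ x=3 y=2 heading=left
t=2 turn(right) ⇒ x=3 y=2 heading=up
t=3 strafe(right, 2) ⇒ x=5 y=2 heading=up
t=4 move(4) ⇒ x=5 y=5 heading=up
minimal: 4 command(s), checked below 4.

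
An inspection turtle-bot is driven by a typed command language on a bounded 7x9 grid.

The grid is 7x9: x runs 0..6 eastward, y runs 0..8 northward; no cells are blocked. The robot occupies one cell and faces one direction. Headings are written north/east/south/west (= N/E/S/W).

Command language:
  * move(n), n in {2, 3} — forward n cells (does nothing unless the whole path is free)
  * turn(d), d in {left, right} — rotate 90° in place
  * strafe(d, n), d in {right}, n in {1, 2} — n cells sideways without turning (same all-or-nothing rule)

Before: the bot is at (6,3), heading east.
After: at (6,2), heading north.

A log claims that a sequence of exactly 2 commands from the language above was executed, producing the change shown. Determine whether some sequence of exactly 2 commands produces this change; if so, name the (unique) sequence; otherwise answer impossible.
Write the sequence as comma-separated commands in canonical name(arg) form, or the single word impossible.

key: running turn(left) before strafe(right, 1) would end elsewhere — order is forced
start: at (6,3), heading east
t=1 strafe(right, 1) ⇒ at (6,2), heading east
t=2 turn(left) ⇒ at (6,2), heading north
no other 2-command option fits: unique.

strafe(right, 1), turn(left)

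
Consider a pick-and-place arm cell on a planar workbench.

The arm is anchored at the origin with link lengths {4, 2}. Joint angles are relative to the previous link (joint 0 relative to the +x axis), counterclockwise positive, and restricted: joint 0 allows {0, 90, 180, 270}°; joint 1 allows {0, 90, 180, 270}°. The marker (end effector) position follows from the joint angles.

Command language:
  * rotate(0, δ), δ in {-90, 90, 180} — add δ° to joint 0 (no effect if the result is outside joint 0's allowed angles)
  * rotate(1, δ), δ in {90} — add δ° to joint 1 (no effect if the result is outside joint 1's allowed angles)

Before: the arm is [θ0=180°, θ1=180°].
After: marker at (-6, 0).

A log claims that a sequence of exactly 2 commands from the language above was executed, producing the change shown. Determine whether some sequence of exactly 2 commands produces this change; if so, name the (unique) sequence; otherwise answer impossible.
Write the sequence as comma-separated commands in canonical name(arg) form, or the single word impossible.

rotate(1, 90), rotate(1, 90)

from: [θ0=180°, θ1=180°]
[1] after rotate(1, 90): [θ0=180°, θ1=270°]
[2] after rotate(1, 90): [θ0=180°, θ1=0°]
uniquely the one of 16 2-step routes that fits.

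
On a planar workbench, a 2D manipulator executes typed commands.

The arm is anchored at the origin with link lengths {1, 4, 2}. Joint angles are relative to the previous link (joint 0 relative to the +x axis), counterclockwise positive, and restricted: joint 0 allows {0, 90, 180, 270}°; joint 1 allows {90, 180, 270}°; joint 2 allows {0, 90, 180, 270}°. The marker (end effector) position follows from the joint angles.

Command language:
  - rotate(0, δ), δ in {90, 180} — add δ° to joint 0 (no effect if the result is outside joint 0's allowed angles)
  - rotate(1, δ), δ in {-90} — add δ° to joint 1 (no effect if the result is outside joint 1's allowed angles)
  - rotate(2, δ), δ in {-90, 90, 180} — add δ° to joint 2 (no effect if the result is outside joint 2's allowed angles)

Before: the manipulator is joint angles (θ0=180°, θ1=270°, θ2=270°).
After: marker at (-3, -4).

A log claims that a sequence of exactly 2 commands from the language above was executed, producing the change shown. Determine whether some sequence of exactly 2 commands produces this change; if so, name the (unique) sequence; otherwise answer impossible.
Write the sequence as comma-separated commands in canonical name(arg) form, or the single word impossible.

rotate(1, -90), rotate(1, -90)

t0: joint angles (θ0=180°, θ1=270°, θ2=270°)
[1] after rotate(1, -90): joint angles (θ0=180°, θ1=180°, θ2=270°)
[2] after rotate(1, -90): joint angles (θ0=180°, θ1=90°, θ2=270°)
all 36 alternatives checked — unique.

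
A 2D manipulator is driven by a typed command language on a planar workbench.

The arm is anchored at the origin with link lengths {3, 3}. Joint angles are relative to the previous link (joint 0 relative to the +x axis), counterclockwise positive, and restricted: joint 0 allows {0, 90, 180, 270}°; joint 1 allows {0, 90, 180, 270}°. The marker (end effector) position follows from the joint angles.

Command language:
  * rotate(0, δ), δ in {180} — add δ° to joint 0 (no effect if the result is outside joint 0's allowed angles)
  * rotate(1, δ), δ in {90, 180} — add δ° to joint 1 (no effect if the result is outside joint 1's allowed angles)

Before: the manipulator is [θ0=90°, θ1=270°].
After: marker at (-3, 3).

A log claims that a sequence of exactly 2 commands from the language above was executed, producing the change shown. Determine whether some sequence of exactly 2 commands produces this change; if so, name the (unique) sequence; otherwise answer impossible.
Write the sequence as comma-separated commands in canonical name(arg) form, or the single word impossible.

rotate(1, 90), rotate(1, 90)

t0: [θ0=90°, θ1=270°]
1. rotate(1, 90) → [θ0=90°, θ1=0°]
2. rotate(1, 90) → [θ0=90°, θ1=90°]
uniquely the one of 9 2-step routes that fits.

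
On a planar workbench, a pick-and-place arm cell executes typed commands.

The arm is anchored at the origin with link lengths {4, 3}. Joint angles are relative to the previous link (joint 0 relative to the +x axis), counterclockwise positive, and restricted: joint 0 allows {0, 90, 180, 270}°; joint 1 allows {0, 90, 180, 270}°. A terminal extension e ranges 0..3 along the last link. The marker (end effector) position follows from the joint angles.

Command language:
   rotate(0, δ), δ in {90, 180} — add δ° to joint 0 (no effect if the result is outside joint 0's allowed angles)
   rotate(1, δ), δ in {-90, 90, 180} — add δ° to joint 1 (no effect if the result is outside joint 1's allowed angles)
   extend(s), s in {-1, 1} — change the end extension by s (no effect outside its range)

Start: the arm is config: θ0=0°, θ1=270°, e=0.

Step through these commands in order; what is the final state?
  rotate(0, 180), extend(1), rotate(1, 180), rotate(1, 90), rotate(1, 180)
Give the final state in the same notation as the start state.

t0: config: θ0=0°, θ1=270°, e=0
step 1 (rotate(0, 180)): config: θ0=180°, θ1=270°, e=0
step 2 (extend(1)): config: θ0=180°, θ1=270°, e=1
step 3 (rotate(1, 180)): config: θ0=180°, θ1=90°, e=1
step 4 (rotate(1, 90)): config: θ0=180°, θ1=180°, e=1
step 5 (rotate(1, 180)): config: θ0=180°, θ1=0°, e=1

config: θ0=180°, θ1=0°, e=1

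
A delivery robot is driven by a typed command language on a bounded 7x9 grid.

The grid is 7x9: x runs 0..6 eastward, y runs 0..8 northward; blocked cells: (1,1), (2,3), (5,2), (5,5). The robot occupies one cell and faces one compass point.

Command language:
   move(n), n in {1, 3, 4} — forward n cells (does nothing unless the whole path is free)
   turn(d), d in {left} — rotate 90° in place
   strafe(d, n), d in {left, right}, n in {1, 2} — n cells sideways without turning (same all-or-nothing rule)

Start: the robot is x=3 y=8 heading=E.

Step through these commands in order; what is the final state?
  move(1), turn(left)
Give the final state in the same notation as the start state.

x=4 y=8 heading=N

t0: x=3 y=8 heading=E
1. move(1) → x=4 y=8 heading=E
2. turn(left) → x=4 y=8 heading=N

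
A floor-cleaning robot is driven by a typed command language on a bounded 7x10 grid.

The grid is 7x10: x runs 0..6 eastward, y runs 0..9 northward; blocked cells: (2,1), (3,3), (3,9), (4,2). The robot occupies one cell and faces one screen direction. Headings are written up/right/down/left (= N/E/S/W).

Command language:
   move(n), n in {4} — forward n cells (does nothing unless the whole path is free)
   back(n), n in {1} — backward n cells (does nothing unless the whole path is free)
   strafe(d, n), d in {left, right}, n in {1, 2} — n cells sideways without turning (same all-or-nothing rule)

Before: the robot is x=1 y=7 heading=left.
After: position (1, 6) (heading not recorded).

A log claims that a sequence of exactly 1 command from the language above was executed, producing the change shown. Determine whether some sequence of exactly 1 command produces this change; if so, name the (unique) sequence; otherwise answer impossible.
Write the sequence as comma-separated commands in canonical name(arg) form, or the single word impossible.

initial: x=1 y=7 heading=left
step 1 (strafe(left, 1)): x=1 y=6 heading=left
no other 1-command option fits: unique.

strafe(left, 1)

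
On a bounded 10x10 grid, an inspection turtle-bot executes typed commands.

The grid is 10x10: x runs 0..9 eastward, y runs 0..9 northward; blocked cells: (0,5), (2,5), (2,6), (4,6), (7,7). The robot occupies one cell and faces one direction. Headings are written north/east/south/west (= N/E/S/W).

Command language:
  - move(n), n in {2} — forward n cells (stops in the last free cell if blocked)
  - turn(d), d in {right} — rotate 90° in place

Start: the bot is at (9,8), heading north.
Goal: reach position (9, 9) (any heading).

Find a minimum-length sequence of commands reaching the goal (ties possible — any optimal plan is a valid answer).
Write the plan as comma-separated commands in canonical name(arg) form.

move(2)

t0: at (9,8), heading north
step 1 (move(2)): at (9,9), heading north
shorter routes all fall short; 1 is best.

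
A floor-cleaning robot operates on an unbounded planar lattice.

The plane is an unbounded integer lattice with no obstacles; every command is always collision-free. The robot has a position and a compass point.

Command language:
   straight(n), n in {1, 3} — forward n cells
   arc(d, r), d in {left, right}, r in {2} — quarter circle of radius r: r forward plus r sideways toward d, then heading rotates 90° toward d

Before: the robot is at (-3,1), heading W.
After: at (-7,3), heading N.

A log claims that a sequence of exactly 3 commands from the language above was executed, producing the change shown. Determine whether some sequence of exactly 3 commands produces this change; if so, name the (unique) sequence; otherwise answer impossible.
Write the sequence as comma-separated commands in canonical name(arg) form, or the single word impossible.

straight(1), straight(1), arc(right, 2)

key: order matters: swapping straight(1) and arc(right, 2) lands elsewhere
start: at (-3,1), heading W
t=1 straight(1) ⇒ at (-4,1), heading W
t=2 straight(1) ⇒ at (-5,1), heading W
t=3 arc(right, 2) ⇒ at (-7,3), heading N
no rival 3-sequence matches.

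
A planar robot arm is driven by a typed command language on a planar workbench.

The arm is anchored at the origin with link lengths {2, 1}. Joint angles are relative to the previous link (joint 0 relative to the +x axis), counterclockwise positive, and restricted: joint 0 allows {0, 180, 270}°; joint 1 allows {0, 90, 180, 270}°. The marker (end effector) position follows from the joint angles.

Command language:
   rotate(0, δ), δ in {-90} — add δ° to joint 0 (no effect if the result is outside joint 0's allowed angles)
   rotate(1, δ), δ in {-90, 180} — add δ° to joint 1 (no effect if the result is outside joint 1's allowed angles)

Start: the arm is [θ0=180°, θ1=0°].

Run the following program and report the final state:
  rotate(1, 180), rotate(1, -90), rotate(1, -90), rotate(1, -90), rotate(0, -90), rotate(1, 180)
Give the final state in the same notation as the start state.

start: [θ0=180°, θ1=0°]
1. rotate(1, 180) → [θ0=180°, θ1=180°]
2. rotate(1, -90) → [θ0=180°, θ1=90°]
3. rotate(1, -90) → [θ0=180°, θ1=0°]
4. rotate(1, -90) → [θ0=180°, θ1=270°]
5. rotate(0, -90) → [θ0=180°, θ1=270°]
6. rotate(1, 180) → [θ0=180°, θ1=90°]

[θ0=180°, θ1=90°]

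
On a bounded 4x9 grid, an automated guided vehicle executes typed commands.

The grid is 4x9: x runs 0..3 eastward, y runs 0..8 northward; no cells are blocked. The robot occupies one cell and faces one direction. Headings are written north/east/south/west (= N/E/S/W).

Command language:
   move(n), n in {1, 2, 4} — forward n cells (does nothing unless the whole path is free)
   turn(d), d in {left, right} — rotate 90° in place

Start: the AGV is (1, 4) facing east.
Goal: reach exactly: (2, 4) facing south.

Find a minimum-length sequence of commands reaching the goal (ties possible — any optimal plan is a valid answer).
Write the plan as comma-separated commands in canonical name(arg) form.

move(1), turn(right)

start: (1, 4) facing east
1. move(1) → (2, 4) facing east
2. turn(right) → (2, 4) facing south
shorter routes all fall short; 2 is best.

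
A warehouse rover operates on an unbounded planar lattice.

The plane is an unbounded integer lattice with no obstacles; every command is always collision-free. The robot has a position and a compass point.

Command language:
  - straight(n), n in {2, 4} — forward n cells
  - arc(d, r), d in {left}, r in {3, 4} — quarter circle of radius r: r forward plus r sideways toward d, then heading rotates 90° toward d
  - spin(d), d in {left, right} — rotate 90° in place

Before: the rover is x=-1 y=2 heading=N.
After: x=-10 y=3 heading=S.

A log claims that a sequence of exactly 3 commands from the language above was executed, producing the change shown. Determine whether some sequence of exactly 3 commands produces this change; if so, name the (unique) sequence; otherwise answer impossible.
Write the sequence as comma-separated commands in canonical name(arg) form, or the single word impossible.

key: cell and facing (now S) both changed — the 3 commands mix motion and turning
begin: x=-1 y=2 heading=N
1. arc(left, 4) → x=-5 y=6 heading=W
2. straight(2) → x=-7 y=6 heading=W
3. arc(left, 3) → x=-10 y=3 heading=S
all 216 alternatives checked — unique.

arc(left, 4), straight(2), arc(left, 3)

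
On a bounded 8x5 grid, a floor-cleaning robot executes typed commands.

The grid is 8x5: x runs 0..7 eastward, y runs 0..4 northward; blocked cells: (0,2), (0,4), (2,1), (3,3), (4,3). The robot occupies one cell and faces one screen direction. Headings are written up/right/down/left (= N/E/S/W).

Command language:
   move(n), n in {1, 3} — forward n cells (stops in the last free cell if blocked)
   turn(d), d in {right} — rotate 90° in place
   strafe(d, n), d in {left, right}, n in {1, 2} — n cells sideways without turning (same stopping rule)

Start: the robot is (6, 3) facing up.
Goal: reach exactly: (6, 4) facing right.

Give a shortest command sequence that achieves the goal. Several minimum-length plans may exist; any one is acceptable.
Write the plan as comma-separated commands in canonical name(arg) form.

turn(right), strafe(left, 1)

from: (6, 3) facing up
step 1 (turn(right)): (6, 3) facing right
step 2 (strafe(left, 1)): (6, 4) facing right
nothing shorter than 2 reaches the goal.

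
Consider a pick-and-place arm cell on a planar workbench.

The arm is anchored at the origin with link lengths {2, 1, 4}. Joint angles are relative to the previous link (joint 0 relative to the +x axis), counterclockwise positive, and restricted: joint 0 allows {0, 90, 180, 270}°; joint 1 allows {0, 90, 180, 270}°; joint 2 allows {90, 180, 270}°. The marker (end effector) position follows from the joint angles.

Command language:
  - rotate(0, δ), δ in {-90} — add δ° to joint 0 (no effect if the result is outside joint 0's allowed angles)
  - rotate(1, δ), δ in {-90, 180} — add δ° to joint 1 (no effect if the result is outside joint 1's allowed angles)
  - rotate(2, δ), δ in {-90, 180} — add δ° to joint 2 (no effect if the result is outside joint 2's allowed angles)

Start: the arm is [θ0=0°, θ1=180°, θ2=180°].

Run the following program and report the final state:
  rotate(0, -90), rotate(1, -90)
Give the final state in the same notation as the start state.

[θ0=270°, θ1=90°, θ2=180°]

begin: [θ0=0°, θ1=180°, θ2=180°]
step 1 (rotate(0, -90)): [θ0=270°, θ1=180°, θ2=180°]
step 2 (rotate(1, -90)): [θ0=270°, θ1=90°, θ2=180°]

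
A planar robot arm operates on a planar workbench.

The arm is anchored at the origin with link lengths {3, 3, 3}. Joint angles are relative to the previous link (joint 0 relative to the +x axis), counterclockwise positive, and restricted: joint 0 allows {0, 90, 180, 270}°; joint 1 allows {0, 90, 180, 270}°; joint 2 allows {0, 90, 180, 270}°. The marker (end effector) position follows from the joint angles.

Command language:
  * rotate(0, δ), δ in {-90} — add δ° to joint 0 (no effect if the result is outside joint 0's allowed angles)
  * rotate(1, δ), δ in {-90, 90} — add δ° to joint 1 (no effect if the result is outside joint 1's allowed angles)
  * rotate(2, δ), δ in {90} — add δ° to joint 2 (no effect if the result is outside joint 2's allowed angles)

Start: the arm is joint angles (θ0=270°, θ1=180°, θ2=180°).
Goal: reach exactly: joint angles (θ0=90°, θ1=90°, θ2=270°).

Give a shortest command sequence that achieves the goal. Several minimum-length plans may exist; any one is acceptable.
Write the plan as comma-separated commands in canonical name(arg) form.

initial: joint angles (θ0=270°, θ1=180°, θ2=180°)
[1] after rotate(0, -90): joint angles (θ0=180°, θ1=180°, θ2=180°)
[2] after rotate(0, -90): joint angles (θ0=90°, θ1=180°, θ2=180°)
[3] after rotate(1, -90): joint angles (θ0=90°, θ1=90°, θ2=180°)
[4] after rotate(2, 90): joint angles (θ0=90°, θ1=90°, θ2=270°)
no 3-step plan works, so 4 is optimal.

rotate(0, -90), rotate(0, -90), rotate(1, -90), rotate(2, 90)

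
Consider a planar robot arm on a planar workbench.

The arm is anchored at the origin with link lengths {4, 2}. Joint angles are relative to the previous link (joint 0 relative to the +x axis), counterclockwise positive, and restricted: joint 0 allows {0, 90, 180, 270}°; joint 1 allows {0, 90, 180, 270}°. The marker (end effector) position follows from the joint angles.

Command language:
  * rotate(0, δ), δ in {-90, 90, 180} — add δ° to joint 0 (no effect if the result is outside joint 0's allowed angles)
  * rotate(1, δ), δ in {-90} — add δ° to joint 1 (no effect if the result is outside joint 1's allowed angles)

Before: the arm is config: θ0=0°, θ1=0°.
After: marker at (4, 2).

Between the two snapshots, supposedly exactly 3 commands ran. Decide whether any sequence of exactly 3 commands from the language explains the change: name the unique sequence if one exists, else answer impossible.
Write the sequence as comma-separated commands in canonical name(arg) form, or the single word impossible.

from: config: θ0=0°, θ1=0°
[1] after rotate(1, -90): config: θ0=0°, θ1=270°
[2] after rotate(1, -90): config: θ0=0°, θ1=180°
[3] after rotate(1, -90): config: θ0=0°, θ1=90°
uniquely the one of 64 3-step routes that fits.

rotate(1, -90), rotate(1, -90), rotate(1, -90)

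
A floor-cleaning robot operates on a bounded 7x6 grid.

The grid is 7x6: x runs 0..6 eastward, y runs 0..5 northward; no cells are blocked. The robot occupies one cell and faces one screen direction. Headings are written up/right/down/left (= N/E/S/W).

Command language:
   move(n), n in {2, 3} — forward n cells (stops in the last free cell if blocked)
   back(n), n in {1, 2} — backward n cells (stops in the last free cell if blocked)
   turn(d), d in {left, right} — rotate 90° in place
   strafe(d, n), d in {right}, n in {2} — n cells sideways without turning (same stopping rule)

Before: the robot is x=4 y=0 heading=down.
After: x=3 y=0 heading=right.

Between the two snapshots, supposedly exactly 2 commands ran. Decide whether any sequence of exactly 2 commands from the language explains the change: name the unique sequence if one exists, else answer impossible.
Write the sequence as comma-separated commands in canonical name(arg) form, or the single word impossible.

key: order matters: swapping turn(left) and back(1) lands elsewhere
initial: x=4 y=0 heading=down
t=1 turn(left) ⇒ x=4 y=0 heading=right
t=2 back(1) ⇒ x=3 y=0 heading=right
uniquely the one of 49 2-step routes that fits.

turn(left), back(1)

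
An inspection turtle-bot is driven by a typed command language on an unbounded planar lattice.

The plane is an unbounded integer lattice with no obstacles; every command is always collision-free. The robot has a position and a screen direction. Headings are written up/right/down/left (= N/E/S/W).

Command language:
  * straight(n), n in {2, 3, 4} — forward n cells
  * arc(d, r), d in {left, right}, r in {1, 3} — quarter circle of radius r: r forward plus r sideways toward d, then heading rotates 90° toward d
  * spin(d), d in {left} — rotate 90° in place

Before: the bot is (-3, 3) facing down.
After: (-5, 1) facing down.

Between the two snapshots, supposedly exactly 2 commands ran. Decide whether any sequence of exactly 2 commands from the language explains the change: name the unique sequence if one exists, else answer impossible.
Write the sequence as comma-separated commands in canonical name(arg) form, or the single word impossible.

key: still facing S at the end — net rotation zero over 2 steps
begin: (-3, 3) facing down
1. arc(right, 1) → (-4, 2) facing left
2. arc(left, 1) → (-5, 1) facing down
all 64 alternatives checked — unique.

arc(right, 1), arc(left, 1)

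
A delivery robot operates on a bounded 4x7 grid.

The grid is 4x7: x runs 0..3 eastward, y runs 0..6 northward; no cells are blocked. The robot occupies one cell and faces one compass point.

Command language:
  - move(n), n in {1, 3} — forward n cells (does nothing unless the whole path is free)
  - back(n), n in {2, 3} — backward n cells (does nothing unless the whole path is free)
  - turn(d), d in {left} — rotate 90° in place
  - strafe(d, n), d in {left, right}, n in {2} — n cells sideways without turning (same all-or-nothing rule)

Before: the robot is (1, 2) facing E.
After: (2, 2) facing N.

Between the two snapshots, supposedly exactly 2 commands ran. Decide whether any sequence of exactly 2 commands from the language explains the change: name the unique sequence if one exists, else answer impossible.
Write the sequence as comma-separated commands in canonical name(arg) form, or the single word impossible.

move(1), turn(left)

key: order matters: swapping move(1) and turn(left) lands elsewhere
from: (1, 2) facing E
t=1 move(1) ⇒ (2, 2) facing E
t=2 turn(left) ⇒ (2, 2) facing N
all 49 alternatives checked — unique.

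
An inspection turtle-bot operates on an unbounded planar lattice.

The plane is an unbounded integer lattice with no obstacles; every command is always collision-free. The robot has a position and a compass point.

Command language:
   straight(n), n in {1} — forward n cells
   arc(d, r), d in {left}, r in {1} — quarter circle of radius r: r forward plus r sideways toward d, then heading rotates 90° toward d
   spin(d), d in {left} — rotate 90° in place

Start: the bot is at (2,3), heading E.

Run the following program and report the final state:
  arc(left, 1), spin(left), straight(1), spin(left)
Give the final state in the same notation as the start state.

at (2,4), heading S

start: at (2,3), heading E
1. arc(left, 1) → at (3,4), heading N
2. spin(left) → at (3,4), heading W
3. straight(1) → at (2,4), heading W
4. spin(left) → at (2,4), heading S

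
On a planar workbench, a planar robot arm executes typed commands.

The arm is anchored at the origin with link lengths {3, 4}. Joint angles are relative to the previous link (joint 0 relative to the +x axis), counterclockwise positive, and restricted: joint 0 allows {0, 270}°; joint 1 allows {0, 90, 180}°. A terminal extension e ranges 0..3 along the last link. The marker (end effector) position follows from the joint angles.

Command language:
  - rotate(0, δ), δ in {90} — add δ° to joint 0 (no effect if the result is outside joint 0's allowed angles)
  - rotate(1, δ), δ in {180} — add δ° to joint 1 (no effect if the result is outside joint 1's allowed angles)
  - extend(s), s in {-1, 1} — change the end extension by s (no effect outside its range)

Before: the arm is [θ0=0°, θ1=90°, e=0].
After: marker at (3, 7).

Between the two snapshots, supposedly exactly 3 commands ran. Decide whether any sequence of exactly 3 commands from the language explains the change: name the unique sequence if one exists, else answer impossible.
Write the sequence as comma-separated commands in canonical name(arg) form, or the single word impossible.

t0: [θ0=0°, θ1=90°, e=0]
step 1 (extend(1)): [θ0=0°, θ1=90°, e=1]
step 2 (extend(1)): [θ0=0°, θ1=90°, e=2]
step 3 (extend(1)): [θ0=0°, θ1=90°, e=3]
no rival 3-sequence matches.

extend(1), extend(1), extend(1)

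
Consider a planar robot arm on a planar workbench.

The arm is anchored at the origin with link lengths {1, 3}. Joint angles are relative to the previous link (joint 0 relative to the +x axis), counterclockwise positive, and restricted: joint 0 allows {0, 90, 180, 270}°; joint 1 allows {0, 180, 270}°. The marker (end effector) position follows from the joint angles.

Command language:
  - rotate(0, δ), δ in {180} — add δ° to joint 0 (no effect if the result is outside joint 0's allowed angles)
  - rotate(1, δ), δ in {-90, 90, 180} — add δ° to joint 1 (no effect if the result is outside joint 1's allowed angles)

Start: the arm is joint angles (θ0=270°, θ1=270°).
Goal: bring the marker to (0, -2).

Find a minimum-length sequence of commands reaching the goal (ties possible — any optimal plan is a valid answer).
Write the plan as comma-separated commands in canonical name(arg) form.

rotate(1, -90), rotate(0, 180)

start: joint angles (θ0=270°, θ1=270°)
step 1 (rotate(1, -90)): joint angles (θ0=270°, θ1=180°)
step 2 (rotate(0, 180)): joint angles (θ0=90°, θ1=180°)
shorter routes all fall short; 2 is best.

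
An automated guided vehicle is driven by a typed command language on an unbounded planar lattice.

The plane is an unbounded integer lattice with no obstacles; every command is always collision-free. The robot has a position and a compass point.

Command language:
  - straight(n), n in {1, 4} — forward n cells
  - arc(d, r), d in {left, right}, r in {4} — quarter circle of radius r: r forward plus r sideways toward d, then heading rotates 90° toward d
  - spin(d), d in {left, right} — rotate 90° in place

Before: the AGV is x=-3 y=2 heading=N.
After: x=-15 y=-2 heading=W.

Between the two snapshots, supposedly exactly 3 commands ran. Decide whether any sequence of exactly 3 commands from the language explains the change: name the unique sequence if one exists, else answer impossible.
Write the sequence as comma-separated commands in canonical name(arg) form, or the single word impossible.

arc(left, 4), arc(left, 4), arc(right, 4)

key: order matters: swapping arc(left, 4) and arc(right, 4) lands elsewhere
begin: x=-3 y=2 heading=N
step 1 (arc(left, 4)): x=-7 y=6 heading=W
step 2 (arc(left, 4)): x=-11 y=2 heading=S
step 3 (arc(right, 4)): x=-15 y=-2 heading=W
no rival 3-sequence matches.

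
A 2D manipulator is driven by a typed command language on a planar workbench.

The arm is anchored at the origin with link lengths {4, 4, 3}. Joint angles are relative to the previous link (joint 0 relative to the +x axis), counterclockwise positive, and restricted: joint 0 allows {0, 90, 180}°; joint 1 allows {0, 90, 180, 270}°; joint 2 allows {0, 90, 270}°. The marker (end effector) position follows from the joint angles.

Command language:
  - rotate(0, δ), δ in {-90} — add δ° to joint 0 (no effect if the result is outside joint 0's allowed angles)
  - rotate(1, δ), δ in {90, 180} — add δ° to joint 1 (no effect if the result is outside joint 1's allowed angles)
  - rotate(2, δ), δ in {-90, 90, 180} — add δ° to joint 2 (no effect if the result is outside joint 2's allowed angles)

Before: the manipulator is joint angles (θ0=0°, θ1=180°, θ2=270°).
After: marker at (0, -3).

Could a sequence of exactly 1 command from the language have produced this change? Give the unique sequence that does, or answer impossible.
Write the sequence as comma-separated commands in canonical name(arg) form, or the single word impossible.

from: joint angles (θ0=0°, θ1=180°, θ2=270°)
[1] after rotate(2, 180): joint angles (θ0=0°, θ1=180°, θ2=90°)
all 6 alternatives checked — unique.

rotate(2, 180)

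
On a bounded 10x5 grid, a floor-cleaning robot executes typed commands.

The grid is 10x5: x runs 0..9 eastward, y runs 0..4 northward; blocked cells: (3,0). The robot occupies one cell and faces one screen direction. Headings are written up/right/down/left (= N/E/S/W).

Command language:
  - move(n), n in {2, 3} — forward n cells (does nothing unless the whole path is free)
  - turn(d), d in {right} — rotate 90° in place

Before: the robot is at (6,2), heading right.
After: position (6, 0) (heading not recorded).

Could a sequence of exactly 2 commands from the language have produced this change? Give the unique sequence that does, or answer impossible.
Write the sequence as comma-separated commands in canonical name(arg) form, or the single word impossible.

turn(right), move(2)

key: order matters: swapping turn(right) and move(2) lands elsewhere
t0: at (6,2), heading right
step 1 (turn(right)): at (6,2), heading down
step 2 (move(2)): at (6,0), heading down
no other 2-command option fits: unique.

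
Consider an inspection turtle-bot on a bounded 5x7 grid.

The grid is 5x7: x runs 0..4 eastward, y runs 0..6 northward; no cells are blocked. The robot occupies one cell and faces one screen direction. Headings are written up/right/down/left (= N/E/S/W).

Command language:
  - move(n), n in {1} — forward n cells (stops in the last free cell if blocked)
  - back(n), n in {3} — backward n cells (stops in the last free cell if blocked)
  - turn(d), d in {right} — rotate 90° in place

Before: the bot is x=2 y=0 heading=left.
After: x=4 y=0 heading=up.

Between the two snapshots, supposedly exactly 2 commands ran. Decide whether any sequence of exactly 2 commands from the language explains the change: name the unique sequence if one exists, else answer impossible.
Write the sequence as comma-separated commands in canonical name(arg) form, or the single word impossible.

key: order matters: swapping back(3) and turn(right) lands elsewhere
begin: x=2 y=0 heading=left
step 1 (back(3)): x=4 y=0 heading=left
step 2 (turn(right)): x=4 y=0 heading=up
uniquely the one of 9 2-step routes that fits.

back(3), turn(right)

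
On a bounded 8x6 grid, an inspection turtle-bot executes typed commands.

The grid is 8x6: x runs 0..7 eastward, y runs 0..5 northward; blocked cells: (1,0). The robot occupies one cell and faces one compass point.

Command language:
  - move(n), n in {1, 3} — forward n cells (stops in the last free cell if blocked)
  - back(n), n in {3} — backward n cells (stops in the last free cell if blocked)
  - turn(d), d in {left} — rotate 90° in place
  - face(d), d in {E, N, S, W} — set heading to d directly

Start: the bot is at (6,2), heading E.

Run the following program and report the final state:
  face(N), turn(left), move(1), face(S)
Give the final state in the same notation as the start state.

t0: at (6,2), heading E
t=1 face(N) ⇒ at (6,2), heading N
t=2 turn(left) ⇒ at (6,2), heading W
t=3 move(1) ⇒ at (5,2), heading W
t=4 face(S) ⇒ at (5,2), heading S

at (5,2), heading S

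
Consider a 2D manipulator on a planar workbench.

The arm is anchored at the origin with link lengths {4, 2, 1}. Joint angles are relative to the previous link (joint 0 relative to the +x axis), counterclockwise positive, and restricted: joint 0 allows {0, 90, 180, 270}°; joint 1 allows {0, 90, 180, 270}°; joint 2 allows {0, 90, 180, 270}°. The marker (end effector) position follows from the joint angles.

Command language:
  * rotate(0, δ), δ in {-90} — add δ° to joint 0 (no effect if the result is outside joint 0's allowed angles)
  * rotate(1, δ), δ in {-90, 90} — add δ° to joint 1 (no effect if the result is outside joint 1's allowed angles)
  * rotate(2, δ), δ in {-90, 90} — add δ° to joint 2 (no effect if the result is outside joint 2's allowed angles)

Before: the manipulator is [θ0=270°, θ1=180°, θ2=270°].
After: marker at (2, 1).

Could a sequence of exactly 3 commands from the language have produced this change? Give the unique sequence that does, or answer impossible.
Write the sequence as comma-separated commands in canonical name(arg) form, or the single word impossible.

rotate(0, -90), rotate(0, -90), rotate(0, -90)

from: [θ0=270°, θ1=180°, θ2=270°]
[1] after rotate(0, -90): [θ0=180°, θ1=180°, θ2=270°]
[2] after rotate(0, -90): [θ0=90°, θ1=180°, θ2=270°]
[3] after rotate(0, -90): [θ0=0°, θ1=180°, θ2=270°]
uniquely the one of 125 3-step routes that fits.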